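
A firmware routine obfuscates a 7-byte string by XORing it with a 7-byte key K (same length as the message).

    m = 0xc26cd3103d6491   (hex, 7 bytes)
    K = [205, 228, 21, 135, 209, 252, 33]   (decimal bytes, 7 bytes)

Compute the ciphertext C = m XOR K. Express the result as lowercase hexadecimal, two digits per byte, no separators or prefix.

XOR is its own inverse, so applying the key byte-wise gives the result directly.
194 ⊕ 205 =  15
108 ⊕ 228 = 136
211 ⊕  21 = 198
 16 ⊕ 135 = 151
 61 ⊕ 209 = 236
100 ⊕ 252 = 152
145 ⊕  33 = 176

0f88c697ec98b0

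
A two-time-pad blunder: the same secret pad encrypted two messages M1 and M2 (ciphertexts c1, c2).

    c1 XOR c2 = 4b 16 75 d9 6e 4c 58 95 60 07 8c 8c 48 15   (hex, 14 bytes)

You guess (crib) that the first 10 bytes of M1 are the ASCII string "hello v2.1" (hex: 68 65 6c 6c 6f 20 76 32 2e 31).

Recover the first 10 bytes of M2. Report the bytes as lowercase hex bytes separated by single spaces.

Since c1 ⊕ c2 = M1 ⊕ M2, XORing with the guessed M1 bytes yields the corresponding M2 bytes: M2 = (c1 ⊕ c2) ⊕ M1.
4b xor 68 = 23
16 xor 65 = 73
75 xor 6c = 19
d9 xor 6c = b5
6e xor 6f = 01
4c xor 20 = 6c
58 xor 76 = 2e
95 xor 32 = a7
60 xor 2e = 4e
07 xor 31 = 36

23 73 19 b5 01 6c 2e a7 4e 36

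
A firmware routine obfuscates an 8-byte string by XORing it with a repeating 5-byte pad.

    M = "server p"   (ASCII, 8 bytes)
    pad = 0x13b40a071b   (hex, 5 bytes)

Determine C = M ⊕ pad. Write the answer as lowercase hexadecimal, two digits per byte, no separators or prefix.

60d178717e61947a

The 5-byte key repeats, so the effective keystream is 13 b4 0a 07 1b 13 b4 0a.
byte 0: 01110011 XOR 00010011 = 01100000
byte 1: 01100101 XOR 10110100 = 11010001
byte 2: 01110010 XOR 00001010 = 01111000
byte 3: 01110110 XOR 00000111 = 01110001
byte 4: 01100101 XOR 00011011 = 01111110
byte 5: 01110010 XOR 00010011 = 01100001
byte 6: 00100000 XOR 10110100 = 10010100
byte 7: 01110000 XOR 00001010 = 01111010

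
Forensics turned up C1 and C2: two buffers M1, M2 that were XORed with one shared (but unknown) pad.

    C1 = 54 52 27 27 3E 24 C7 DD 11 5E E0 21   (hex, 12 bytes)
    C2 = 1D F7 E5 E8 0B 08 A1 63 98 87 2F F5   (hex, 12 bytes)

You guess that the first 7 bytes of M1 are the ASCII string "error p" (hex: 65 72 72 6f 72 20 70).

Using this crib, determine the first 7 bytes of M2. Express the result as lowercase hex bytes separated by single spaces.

First, C1 ⊕ C2 = (M1 ⊕ K) ⊕ (M2 ⊕ K) = M1 ⊕ M2, so the key drops out. Then M2 = (M1 ⊕ M2) ⊕ M1 over the first 7 bytes.
byte 0: (54 ⊕ 1d) ⊕ 65 = 49 ⊕ 65 = 2c
byte 1: (52 ⊕ f7) ⊕ 72 = a5 ⊕ 72 = d7
byte 2: (27 ⊕ e5) ⊕ 72 = c2 ⊕ 72 = b0
byte 3: (27 ⊕ e8) ⊕ 6f = cf ⊕ 6f = a0
byte 4: (3e ⊕ 0b) ⊕ 72 = 35 ⊕ 72 = 47
byte 5: (24 ⊕ 08) ⊕ 20 = 2c ⊕ 20 = 0c
byte 6: (c7 ⊕ a1) ⊕ 70 = 66 ⊕ 70 = 16

2c d7 b0 a0 47 0c 16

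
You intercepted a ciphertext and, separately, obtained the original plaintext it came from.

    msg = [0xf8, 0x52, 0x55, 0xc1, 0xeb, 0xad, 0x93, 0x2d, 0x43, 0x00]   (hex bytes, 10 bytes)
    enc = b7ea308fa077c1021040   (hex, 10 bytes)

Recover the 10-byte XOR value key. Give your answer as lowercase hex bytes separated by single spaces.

Since enc = msg ⊕ key, XORing both sides with msg gives key = msg ⊕ enc.
248 ⊕ 183 =  79
 82 ⊕ 234 = 184
 85 ⊕  48 = 101
193 ⊕ 143 =  78
235 ⊕ 160 =  75
173 ⊕ 119 = 218
147 ⊕ 193 =  82
 45 ⊕   2 =  47
 67 ⊕  16 =  83
  0 ⊕  64 =  64

4f b8 65 4e 4b da 52 2f 53 40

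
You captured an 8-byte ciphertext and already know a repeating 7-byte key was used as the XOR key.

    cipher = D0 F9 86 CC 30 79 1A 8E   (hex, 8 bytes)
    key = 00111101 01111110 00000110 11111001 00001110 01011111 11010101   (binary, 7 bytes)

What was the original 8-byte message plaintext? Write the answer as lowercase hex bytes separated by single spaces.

ed 87 80 35 3e 26 cf b3

The 7-byte key repeats, so the effective keystream is 3d 7e 06 f9 0e 5f d5 3d.
byte 0: d0 ⊕ 3d = ed
byte 1: f9 ⊕ 7e = 87
byte 2: 86 ⊕ 06 = 80
byte 3: cc ⊕ f9 = 35
byte 4: 30 ⊕ 0e = 3e
byte 5: 79 ⊕ 5f = 26
byte 6: 1a ⊕ d5 = cf
byte 7: 8e ⊕ 3d = b3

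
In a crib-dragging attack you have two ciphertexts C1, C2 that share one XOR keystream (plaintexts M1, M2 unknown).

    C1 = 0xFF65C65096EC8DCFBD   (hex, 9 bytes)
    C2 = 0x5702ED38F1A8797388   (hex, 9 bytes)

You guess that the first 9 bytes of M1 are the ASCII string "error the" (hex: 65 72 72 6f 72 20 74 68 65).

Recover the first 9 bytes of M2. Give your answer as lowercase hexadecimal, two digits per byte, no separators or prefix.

First, C1 ⊕ C2 = (M1 ⊕ K) ⊕ (M2 ⊕ K) = M1 ⊕ M2, so the key drops out. Then M2 = (M1 ⊕ M2) ⊕ M1 over the first 9 bytes.
byte 0: (ff xor 57) xor 65 = a8 xor 65 = cd
byte 1: (65 xor 02) xor 72 = 67 xor 72 = 15
byte 2: (c6 xor ed) xor 72 = 2b xor 72 = 59
byte 3: (50 xor 38) xor 6f = 68 xor 6f = 07
byte 4: (96 xor f1) xor 72 = 67 xor 72 = 15
byte 5: (ec xor a8) xor 20 = 44 xor 20 = 64
byte 6: (8d xor 79) xor 74 = f4 xor 74 = 80
byte 7: (cf xor 73) xor 68 = bc xor 68 = d4
byte 8: (bd xor 88) xor 65 = 35 xor 65 = 50

cd155907156480d450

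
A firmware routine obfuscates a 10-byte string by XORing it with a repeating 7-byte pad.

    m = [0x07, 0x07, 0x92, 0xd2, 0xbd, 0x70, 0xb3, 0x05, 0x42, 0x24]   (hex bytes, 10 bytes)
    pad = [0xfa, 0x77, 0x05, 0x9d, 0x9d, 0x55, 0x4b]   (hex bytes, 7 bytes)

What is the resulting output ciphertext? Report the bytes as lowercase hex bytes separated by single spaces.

fd 70 97 4f 20 25 f8 ff 35 21

The 7-byte key repeats, so the effective keystream is fa 77 05 9d 9d 55 4b fa 77 05.
byte 0: 07 ⊕ fa = fd
byte 1: 07 ⊕ 77 = 70
byte 2: 92 ⊕ 05 = 97
byte 3: d2 ⊕ 9d = 4f
byte 4: bd ⊕ 9d = 20
byte 5: 70 ⊕ 55 = 25
byte 6: b3 ⊕ 4b = f8
byte 7: 05 ⊕ fa = ff
byte 8: 42 ⊕ 77 = 35
byte 9: 24 ⊕ 05 = 21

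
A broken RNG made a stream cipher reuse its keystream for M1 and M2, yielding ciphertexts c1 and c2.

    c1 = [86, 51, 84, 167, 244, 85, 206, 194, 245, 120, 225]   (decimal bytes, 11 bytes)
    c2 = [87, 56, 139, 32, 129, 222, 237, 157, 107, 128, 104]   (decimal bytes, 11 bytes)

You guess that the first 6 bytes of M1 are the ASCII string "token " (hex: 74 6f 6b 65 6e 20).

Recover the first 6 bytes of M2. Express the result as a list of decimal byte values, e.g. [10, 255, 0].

First, c1 ⊕ c2 = (M1 ⊕ K) ⊕ (M2 ⊕ K) = M1 ⊕ M2, so the key drops out. Then M2 = (M1 ⊕ M2) ⊕ M1 over the first 6 bytes.
byte 0: (56 XOR 57) XOR 74 = 01 XOR 74 = 75
byte 1: (33 XOR 38) XOR 6f = 0b XOR 6f = 64
byte 2: (54 XOR 8b) XOR 6b = df XOR 6b = b4
byte 3: (a7 XOR 20) XOR 65 = 87 XOR 65 = e2
byte 4: (f4 XOR 81) XOR 6e = 75 XOR 6e = 1b
byte 5: (55 XOR de) XOR 20 = 8b XOR 20 = ab

[117, 100, 180, 226, 27, 171]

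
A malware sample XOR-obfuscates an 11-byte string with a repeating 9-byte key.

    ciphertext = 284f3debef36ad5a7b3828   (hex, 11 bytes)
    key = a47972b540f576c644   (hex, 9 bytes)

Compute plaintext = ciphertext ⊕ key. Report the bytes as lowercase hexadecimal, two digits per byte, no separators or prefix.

The 9-byte key repeats, so the effective keystream is a4 79 72 b5 40 f5 76 c6 44 a4 79.
byte 0:  40 ⊕ 164 = 140
byte 1:  79 ⊕ 121 =  54
byte 2:  61 ⊕ 114 =  79
byte 3: 235 ⊕ 181 =  94
byte 4: 239 ⊕  64 = 175
byte 5:  54 ⊕ 245 = 195
byte 6: 173 ⊕ 118 = 219
byte 7:  90 ⊕ 198 = 156
byte 8: 123 ⊕  68 =  63
byte 9:  56 ⊕ 164 = 156
byte 10:  40 ⊕ 121 =  81

8c364f5eafc3db9c3f9c51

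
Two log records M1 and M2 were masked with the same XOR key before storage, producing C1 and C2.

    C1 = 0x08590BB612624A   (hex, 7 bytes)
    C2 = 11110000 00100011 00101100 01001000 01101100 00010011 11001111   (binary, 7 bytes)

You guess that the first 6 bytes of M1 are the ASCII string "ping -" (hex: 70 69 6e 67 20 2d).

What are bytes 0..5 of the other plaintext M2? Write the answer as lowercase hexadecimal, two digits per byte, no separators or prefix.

First, C1 ⊕ C2 = (M1 ⊕ K) ⊕ (M2 ⊕ K) = M1 ⊕ M2, so the key drops out. Then M2 = (M1 ⊕ M2) ⊕ M1 over the first 6 bytes.
byte 0: (08 ^ f0) ^ 70 = f8 ^ 70 = 88
byte 1: (59 ^ 23) ^ 69 = 7a ^ 69 = 13
byte 2: (0b ^ 2c) ^ 6e = 27 ^ 6e = 49
byte 3: (b6 ^ 48) ^ 67 = fe ^ 67 = 99
byte 4: (12 ^ 6c) ^ 20 = 7e ^ 20 = 5e
byte 5: (62 ^ 13) ^ 2d = 71 ^ 2d = 5c

881349995e5c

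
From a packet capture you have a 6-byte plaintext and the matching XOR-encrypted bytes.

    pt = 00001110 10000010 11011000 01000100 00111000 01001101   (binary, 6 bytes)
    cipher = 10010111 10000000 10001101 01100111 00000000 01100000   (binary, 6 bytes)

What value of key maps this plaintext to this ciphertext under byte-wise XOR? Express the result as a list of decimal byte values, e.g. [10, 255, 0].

Since cipher = pt ⊕ key, XORing both sides with pt gives key = pt ⊕ cipher.
 14 XOR 151 = 153
130 XOR 128 =   2
216 XOR 141 =  85
 68 XOR 103 =  35
 56 XOR   0 =  56
 77 XOR  96 =  45

[153, 2, 85, 35, 56, 45]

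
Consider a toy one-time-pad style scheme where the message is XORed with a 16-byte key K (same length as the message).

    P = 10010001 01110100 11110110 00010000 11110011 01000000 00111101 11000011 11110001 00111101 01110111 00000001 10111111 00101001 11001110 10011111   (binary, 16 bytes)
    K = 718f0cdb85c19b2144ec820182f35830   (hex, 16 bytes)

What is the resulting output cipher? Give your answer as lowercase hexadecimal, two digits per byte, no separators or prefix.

91 ^ 71 = e0
74 ^ 8f = fb
f6 ^ 0c = fa
10 ^ db = cb
f3 ^ 85 = 76
40 ^ c1 = 81
3d ^ 9b = a6
c3 ^ 21 = e2
f1 ^ 44 = b5
3d ^ ec = d1
77 ^ 82 = f5
01 ^ 01 = 00
bf ^ 82 = 3d
29 ^ f3 = da
ce ^ 58 = 96
9f ^ 30 = af

e0fbfacb7681a6e2b5d1f5003dda96af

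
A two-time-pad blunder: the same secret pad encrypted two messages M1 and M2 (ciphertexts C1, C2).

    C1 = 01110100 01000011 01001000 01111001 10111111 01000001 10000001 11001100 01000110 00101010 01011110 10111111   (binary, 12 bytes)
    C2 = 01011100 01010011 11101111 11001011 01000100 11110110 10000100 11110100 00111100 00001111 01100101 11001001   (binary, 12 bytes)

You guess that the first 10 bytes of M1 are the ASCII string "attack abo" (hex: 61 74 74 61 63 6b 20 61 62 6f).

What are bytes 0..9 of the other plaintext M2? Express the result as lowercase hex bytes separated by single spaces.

First, C1 ⊕ C2 = (M1 ⊕ K) ⊕ (M2 ⊕ K) = M1 ⊕ M2, so the key drops out. Then M2 = (M1 ⊕ M2) ⊕ M1 over the first 10 bytes.
byte 0: (74 ^ 5c) ^ 61 = 28 ^ 61 = 49
byte 1: (43 ^ 53) ^ 74 = 10 ^ 74 = 64
byte 2: (48 ^ ef) ^ 74 = a7 ^ 74 = d3
byte 3: (79 ^ cb) ^ 61 = b2 ^ 61 = d3
byte 4: (bf ^ 44) ^ 63 = fb ^ 63 = 98
byte 5: (41 ^ f6) ^ 6b = b7 ^ 6b = dc
byte 6: (81 ^ 84) ^ 20 = 05 ^ 20 = 25
byte 7: (cc ^ f4) ^ 61 = 38 ^ 61 = 59
byte 8: (46 ^ 3c) ^ 62 = 7a ^ 62 = 18
byte 9: (2a ^ 0f) ^ 6f = 25 ^ 6f = 4a

49 64 d3 d3 98 dc 25 59 18 4a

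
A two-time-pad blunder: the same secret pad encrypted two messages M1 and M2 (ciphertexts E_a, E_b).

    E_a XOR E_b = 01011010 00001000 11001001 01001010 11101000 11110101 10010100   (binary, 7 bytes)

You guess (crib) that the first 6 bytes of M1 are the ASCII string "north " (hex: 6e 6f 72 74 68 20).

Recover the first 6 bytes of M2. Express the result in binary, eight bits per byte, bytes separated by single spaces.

Since E_a ⊕ E_b = M1 ⊕ M2, XORing with the guessed M1 bytes yields the corresponding M2 bytes: M2 = (E_a ⊕ E_b) ⊕ M1.
5a ^ 6e = 34
08 ^ 6f = 67
c9 ^ 72 = bb
4a ^ 74 = 3e
e8 ^ 68 = 80
f5 ^ 20 = d5

00110100 01100111 10111011 00111110 10000000 11010101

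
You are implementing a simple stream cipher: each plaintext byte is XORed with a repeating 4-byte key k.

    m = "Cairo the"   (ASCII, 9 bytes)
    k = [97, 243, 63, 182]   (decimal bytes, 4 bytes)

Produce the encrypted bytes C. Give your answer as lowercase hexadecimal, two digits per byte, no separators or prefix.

The 4-byte key repeats, so the effective keystream is 61 f3 3f b6 61 f3 3f b6 61.
byte 0: 43 ⊕ 61 = 22
byte 1: 61 ⊕ f3 = 92
byte 2: 69 ⊕ 3f = 56
byte 3: 72 ⊕ b6 = c4
byte 4: 6f ⊕ 61 = 0e
byte 5: 20 ⊕ f3 = d3
byte 6: 74 ⊕ 3f = 4b
byte 7: 68 ⊕ b6 = de
byte 8: 65 ⊕ 61 = 04

229256c40ed34bde04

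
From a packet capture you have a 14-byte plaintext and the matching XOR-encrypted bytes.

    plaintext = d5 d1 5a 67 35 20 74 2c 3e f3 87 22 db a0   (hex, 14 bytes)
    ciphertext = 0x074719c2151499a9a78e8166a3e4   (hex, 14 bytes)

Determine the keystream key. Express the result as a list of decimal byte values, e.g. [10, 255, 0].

[210, 150, 67, 165, 32, 52, 237, 133, 153, 125, 6, 68, 120, 68]

Since ciphertext = plaintext ⊕ key, XORing both sides with plaintext gives key = plaintext ⊕ ciphertext.
d5 ⊕ 07 = d2
d1 ⊕ 47 = 96
5a ⊕ 19 = 43
67 ⊕ c2 = a5
35 ⊕ 15 = 20
20 ⊕ 14 = 34
74 ⊕ 99 = ed
2c ⊕ a9 = 85
3e ⊕ a7 = 99
f3 ⊕ 8e = 7d
87 ⊕ 81 = 06
22 ⊕ 66 = 44
db ⊕ a3 = 78
a0 ⊕ e4 = 44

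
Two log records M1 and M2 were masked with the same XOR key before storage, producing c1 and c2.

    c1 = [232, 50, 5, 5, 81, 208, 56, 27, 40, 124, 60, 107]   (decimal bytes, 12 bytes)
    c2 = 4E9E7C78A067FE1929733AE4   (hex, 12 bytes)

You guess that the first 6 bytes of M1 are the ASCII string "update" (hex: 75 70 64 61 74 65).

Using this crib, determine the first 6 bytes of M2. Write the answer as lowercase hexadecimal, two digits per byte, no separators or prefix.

d3dc1d1c85d2

First, c1 ⊕ c2 = (M1 ⊕ K) ⊕ (M2 ⊕ K) = M1 ⊕ M2, so the key drops out. Then M2 = (M1 ⊕ M2) ⊕ M1 over the first 6 bytes.
byte 0: (e8 XOR 4e) XOR 75 = a6 XOR 75 = d3
byte 1: (32 XOR 9e) XOR 70 = ac XOR 70 = dc
byte 2: (05 XOR 7c) XOR 64 = 79 XOR 64 = 1d
byte 3: (05 XOR 78) XOR 61 = 7d XOR 61 = 1c
byte 4: (51 XOR a0) XOR 74 = f1 XOR 74 = 85
byte 5: (d0 XOR 67) XOR 65 = b7 XOR 65 = d2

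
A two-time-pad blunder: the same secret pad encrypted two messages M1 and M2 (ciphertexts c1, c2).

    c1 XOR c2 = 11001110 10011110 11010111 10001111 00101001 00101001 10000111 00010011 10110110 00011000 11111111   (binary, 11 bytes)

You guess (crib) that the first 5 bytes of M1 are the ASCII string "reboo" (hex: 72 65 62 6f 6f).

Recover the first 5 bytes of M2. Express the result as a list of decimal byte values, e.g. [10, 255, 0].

Since c1 ⊕ c2 = M1 ⊕ M2, XORing with the guessed M1 bytes yields the corresponding M2 bytes: M2 = (c1 ⊕ c2) ⊕ M1.
ce ^ 72 = bc
9e ^ 65 = fb
d7 ^ 62 = b5
8f ^ 6f = e0
29 ^ 6f = 46

[188, 251, 181, 224, 70]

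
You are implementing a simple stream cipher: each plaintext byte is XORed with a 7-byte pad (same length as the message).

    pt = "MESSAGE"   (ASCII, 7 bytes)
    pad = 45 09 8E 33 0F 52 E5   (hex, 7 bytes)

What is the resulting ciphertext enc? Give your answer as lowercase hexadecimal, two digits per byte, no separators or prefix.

084cdd604e15a0

XOR is its own inverse, so applying the key byte-wise gives the result directly.
byte 0: 01001101 XOR 01000101 = 00001000
byte 1: 01000101 XOR 00001001 = 01001100
byte 2: 01010011 XOR 10001110 = 11011101
byte 3: 01010011 XOR 00110011 = 01100000
byte 4: 01000001 XOR 00001111 = 01001110
byte 5: 01000111 XOR 01010010 = 00010101
byte 6: 01000101 XOR 11100101 = 10100000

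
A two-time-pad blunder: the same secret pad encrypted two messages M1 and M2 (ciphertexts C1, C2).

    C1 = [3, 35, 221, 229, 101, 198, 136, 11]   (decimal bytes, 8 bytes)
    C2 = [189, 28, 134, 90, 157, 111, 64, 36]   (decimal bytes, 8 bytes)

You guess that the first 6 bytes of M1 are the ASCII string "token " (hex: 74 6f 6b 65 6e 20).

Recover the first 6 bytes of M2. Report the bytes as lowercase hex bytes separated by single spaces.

First, C1 ⊕ C2 = (M1 ⊕ K) ⊕ (M2 ⊕ K) = M1 ⊕ M2, so the key drops out. Then M2 = (M1 ⊕ M2) ⊕ M1 over the first 6 bytes.
byte 0: (03 ^ bd) ^ 74 = be ^ 74 = ca
byte 1: (23 ^ 1c) ^ 6f = 3f ^ 6f = 50
byte 2: (dd ^ 86) ^ 6b = 5b ^ 6b = 30
byte 3: (e5 ^ 5a) ^ 65 = bf ^ 65 = da
byte 4: (65 ^ 9d) ^ 6e = f8 ^ 6e = 96
byte 5: (c6 ^ 6f) ^ 20 = a9 ^ 20 = 89

ca 50 30 da 96 89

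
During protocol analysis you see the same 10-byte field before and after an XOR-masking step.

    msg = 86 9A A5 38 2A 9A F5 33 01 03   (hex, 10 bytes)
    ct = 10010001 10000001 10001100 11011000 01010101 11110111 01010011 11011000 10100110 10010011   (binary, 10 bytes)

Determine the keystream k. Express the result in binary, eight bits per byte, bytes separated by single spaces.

Since ct = msg ⊕ k, XORing both sides with msg gives k = msg ⊕ ct.
86 XOR 91 = 17
9a XOR 81 = 1b
a5 XOR 8c = 29
38 XOR d8 = e0
2a XOR 55 = 7f
9a XOR f7 = 6d
f5 XOR 53 = a6
33 XOR d8 = eb
01 XOR a6 = a7
03 XOR 93 = 90

00010111 00011011 00101001 11100000 01111111 01101101 10100110 11101011 10100111 10010000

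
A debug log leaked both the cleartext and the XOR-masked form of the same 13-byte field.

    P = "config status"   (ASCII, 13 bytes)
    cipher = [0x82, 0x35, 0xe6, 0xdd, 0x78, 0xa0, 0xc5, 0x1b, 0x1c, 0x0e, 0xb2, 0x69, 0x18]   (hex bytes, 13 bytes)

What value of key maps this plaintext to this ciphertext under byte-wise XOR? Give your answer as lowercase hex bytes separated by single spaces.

e1 5a 88 bb 11 c7 e5 68 68 6f c6 1c 6b

Since cipher = P ⊕ key, XORing both sides with P gives key = P ⊕ cipher.
byte 0: 63 ^ 82 = e1
byte 1: 6f ^ 35 = 5a
byte 2: 6e ^ e6 = 88
byte 3: 66 ^ dd = bb
byte 4: 69 ^ 78 = 11
byte 5: 67 ^ a0 = c7
byte 6: 20 ^ c5 = e5
byte 7: 73 ^ 1b = 68
byte 8: 74 ^ 1c = 68
byte 9: 61 ^ 0e = 6f
byte 10: 74 ^ b2 = c6
byte 11: 75 ^ 69 = 1c
byte 12: 73 ^ 18 = 6b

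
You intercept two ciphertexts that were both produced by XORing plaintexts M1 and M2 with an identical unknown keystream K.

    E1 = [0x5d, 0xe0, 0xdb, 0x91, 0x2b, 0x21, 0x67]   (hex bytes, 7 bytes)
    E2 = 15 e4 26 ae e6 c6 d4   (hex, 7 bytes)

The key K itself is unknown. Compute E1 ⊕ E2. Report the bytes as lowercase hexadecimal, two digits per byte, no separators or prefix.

4804fd3fcde7b3

E1 ⊕ E2 = (M1 ⊕ K) ⊕ (M2 ⊕ K) = M1 ⊕ M2 — the shared key cancels under XOR.
5d XOR 15 = 48
e0 XOR e4 = 04
db XOR 26 = fd
91 XOR ae = 3f
2b XOR e6 = cd
21 XOR c6 = e7
67 XOR d4 = b3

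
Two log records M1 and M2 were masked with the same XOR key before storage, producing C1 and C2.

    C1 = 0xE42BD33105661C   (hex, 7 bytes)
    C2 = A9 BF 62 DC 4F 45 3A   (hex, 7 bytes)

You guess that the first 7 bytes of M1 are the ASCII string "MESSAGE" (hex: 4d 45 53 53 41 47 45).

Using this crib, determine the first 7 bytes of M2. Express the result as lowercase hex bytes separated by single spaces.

00 d1 e2 be 0b 64 63

First, C1 ⊕ C2 = (M1 ⊕ K) ⊕ (M2 ⊕ K) = M1 ⊕ M2, so the key drops out. Then M2 = (M1 ⊕ M2) ⊕ M1 over the first 7 bytes.
byte 0: (e4 xor a9) xor 4d = 4d xor 4d = 00
byte 1: (2b xor bf) xor 45 = 94 xor 45 = d1
byte 2: (d3 xor 62) xor 53 = b1 xor 53 = e2
byte 3: (31 xor dc) xor 53 = ed xor 53 = be
byte 4: (05 xor 4f) xor 41 = 4a xor 41 = 0b
byte 5: (66 xor 45) xor 47 = 23 xor 47 = 64
byte 6: (1c xor 3a) xor 45 = 26 xor 45 = 63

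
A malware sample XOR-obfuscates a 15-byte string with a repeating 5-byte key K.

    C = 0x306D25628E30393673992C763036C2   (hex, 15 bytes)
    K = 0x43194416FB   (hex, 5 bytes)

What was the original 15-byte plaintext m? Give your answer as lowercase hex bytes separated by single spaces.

73 74 61 74 75 73 20 72 65 62 6f 6f 74 20 39

The 5-byte key repeats, so the effective keystream is 43 19 44 16 fb 43 19 44 16 fb 43 19 44 16 fb.
byte 0: 30 XOR 43 = 73
byte 1: 6d XOR 19 = 74
byte 2: 25 XOR 44 = 61
byte 3: 62 XOR 16 = 74
byte 4: 8e XOR fb = 75
byte 5: 30 XOR 43 = 73
byte 6: 39 XOR 19 = 20
byte 7: 36 XOR 44 = 72
byte 8: 73 XOR 16 = 65
byte 9: 99 XOR fb = 62
byte 10: 2c XOR 43 = 6f
byte 11: 76 XOR 19 = 6f
byte 12: 30 XOR 44 = 74
byte 13: 36 XOR 16 = 20
byte 14: c2 XOR fb = 39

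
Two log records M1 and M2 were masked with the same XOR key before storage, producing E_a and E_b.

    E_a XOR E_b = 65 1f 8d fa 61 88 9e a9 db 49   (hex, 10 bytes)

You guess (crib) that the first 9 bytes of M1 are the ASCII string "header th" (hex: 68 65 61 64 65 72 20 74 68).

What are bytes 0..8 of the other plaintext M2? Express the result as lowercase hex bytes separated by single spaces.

0d 7a ec 9e 04 fa be dd b3

Since E_a ⊕ E_b = M1 ⊕ M2, XORing with the guessed M1 bytes yields the corresponding M2 bytes: M2 = (E_a ⊕ E_b) ⊕ M1.
65 XOR 68 = 0d
1f XOR 65 = 7a
8d XOR 61 = ec
fa XOR 64 = 9e
61 XOR 65 = 04
88 XOR 72 = fa
9e XOR 20 = be
a9 XOR 74 = dd
db XOR 68 = b3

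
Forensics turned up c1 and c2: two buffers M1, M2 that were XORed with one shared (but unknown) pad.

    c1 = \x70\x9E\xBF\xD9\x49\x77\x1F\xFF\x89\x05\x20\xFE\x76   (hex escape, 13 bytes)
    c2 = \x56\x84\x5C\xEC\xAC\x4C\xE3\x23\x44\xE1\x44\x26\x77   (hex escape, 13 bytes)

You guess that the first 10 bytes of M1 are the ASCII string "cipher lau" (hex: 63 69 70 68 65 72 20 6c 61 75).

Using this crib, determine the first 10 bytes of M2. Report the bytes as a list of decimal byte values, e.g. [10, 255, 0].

[69, 115, 147, 93, 128, 73, 220, 176, 172, 145]

First, c1 ⊕ c2 = (M1 ⊕ K) ⊕ (M2 ⊕ K) = M1 ⊕ M2, so the key drops out. Then M2 = (M1 ⊕ M2) ⊕ M1 over the first 10 bytes.
byte 0: (70 XOR 56) XOR 63 = 26 XOR 63 = 45
byte 1: (9e XOR 84) XOR 69 = 1a XOR 69 = 73
byte 2: (bf XOR 5c) XOR 70 = e3 XOR 70 = 93
byte 3: (d9 XOR ec) XOR 68 = 35 XOR 68 = 5d
byte 4: (49 XOR ac) XOR 65 = e5 XOR 65 = 80
byte 5: (77 XOR 4c) XOR 72 = 3b XOR 72 = 49
byte 6: (1f XOR e3) XOR 20 = fc XOR 20 = dc
byte 7: (ff XOR 23) XOR 6c = dc XOR 6c = b0
byte 8: (89 XOR 44) XOR 61 = cd XOR 61 = ac
byte 9: (05 XOR e1) XOR 75 = e4 XOR 75 = 91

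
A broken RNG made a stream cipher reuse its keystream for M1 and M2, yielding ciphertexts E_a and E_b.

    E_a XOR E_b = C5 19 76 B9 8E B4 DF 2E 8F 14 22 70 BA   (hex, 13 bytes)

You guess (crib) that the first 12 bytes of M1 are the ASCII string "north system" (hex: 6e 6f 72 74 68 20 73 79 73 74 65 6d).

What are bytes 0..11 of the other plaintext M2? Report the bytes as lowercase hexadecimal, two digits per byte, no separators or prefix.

Since E_a ⊕ E_b = M1 ⊕ M2, XORing with the guessed M1 bytes yields the corresponding M2 bytes: M2 = (E_a ⊕ E_b) ⊕ M1.
c5 ^ 6e = ab
19 ^ 6f = 76
76 ^ 72 = 04
b9 ^ 74 = cd
8e ^ 68 = e6
b4 ^ 20 = 94
df ^ 73 = ac
2e ^ 79 = 57
8f ^ 73 = fc
14 ^ 74 = 60
22 ^ 65 = 47
70 ^ 6d = 1d

ab7604cde694ac57fc60471d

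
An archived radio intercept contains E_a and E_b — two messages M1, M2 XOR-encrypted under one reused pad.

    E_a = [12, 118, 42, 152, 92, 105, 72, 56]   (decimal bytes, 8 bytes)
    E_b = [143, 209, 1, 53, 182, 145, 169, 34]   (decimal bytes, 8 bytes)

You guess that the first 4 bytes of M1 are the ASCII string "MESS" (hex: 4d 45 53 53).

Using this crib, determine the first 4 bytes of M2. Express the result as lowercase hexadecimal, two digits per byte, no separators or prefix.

First, E_a ⊕ E_b = (M1 ⊕ K) ⊕ (M2 ⊕ K) = M1 ⊕ M2, so the key drops out. Then M2 = (M1 ⊕ M2) ⊕ M1 over the first 4 bytes.
byte 0: (0c ^ 8f) ^ 4d = 83 ^ 4d = ce
byte 1: (76 ^ d1) ^ 45 = a7 ^ 45 = e2
byte 2: (2a ^ 01) ^ 53 = 2b ^ 53 = 78
byte 3: (98 ^ 35) ^ 53 = ad ^ 53 = fe

cee278fe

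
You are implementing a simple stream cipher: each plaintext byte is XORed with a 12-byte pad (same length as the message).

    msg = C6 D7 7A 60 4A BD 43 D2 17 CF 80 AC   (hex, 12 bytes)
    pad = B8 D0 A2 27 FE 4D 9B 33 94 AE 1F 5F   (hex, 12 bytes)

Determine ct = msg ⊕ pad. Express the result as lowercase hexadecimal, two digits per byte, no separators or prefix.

byte 0: c6 ^ b8 = 7e
byte 1: d7 ^ d0 = 07
byte 2: 7a ^ a2 = d8
byte 3: 60 ^ 27 = 47
byte 4: 4a ^ fe = b4
byte 5: bd ^ 4d = f0
byte 6: 43 ^ 9b = d8
byte 7: d2 ^ 33 = e1
byte 8: 17 ^ 94 = 83
byte 9: cf ^ ae = 61
byte 10: 80 ^ 1f = 9f
byte 11: ac ^ 5f = f3

7e07d847b4f0d8e183619ff3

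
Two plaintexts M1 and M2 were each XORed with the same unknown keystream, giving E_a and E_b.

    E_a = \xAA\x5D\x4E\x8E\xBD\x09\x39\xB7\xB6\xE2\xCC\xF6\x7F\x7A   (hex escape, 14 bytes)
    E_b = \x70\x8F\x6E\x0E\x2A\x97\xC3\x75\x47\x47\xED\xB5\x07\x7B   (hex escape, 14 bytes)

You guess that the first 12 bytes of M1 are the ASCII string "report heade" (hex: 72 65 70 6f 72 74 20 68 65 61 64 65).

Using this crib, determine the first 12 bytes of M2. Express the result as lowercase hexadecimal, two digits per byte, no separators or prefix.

First, E_a ⊕ E_b = (M1 ⊕ K) ⊕ (M2 ⊕ K) = M1 ⊕ M2, so the key drops out. Then M2 = (M1 ⊕ M2) ⊕ M1 over the first 12 bytes.
byte 0: (aa xor 70) xor 72 = da xor 72 = a8
byte 1: (5d xor 8f) xor 65 = d2 xor 65 = b7
byte 2: (4e xor 6e) xor 70 = 20 xor 70 = 50
byte 3: (8e xor 0e) xor 6f = 80 xor 6f = ef
byte 4: (bd xor 2a) xor 72 = 97 xor 72 = e5
byte 5: (09 xor 97) xor 74 = 9e xor 74 = ea
byte 6: (39 xor c3) xor 20 = fa xor 20 = da
byte 7: (b7 xor 75) xor 68 = c2 xor 68 = aa
byte 8: (b6 xor 47) xor 65 = f1 xor 65 = 94
byte 9: (e2 xor 47) xor 61 = a5 xor 61 = c4
byte 10: (cc xor ed) xor 64 = 21 xor 64 = 45
byte 11: (f6 xor b5) xor 65 = 43 xor 65 = 26

a8b750efe5eadaaa94c44526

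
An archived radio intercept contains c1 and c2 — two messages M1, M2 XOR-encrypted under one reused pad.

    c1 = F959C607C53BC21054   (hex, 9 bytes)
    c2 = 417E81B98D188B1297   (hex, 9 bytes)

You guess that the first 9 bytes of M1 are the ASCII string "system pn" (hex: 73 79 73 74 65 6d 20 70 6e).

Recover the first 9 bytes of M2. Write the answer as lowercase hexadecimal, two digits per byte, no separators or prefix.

cb5e34ca2d4e6972ad

First, c1 ⊕ c2 = (M1 ⊕ K) ⊕ (M2 ⊕ K) = M1 ⊕ M2, so the key drops out. Then M2 = (M1 ⊕ M2) ⊕ M1 over the first 9 bytes.
byte 0: (f9 xor 41) xor 73 = b8 xor 73 = cb
byte 1: (59 xor 7e) xor 79 = 27 xor 79 = 5e
byte 2: (c6 xor 81) xor 73 = 47 xor 73 = 34
byte 3: (07 xor b9) xor 74 = be xor 74 = ca
byte 4: (c5 xor 8d) xor 65 = 48 xor 65 = 2d
byte 5: (3b xor 18) xor 6d = 23 xor 6d = 4e
byte 6: (c2 xor 8b) xor 20 = 49 xor 20 = 69
byte 7: (10 xor 12) xor 70 = 02 xor 70 = 72
byte 8: (54 xor 97) xor 6e = c3 xor 6e = ad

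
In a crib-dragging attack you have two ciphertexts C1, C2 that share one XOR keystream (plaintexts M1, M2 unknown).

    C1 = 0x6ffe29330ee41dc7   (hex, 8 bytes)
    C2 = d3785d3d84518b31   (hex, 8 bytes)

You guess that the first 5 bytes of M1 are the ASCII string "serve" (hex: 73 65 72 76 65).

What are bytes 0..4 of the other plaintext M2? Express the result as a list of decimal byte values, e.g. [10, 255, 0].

[207, 227, 6, 120, 239]

First, C1 ⊕ C2 = (M1 ⊕ K) ⊕ (M2 ⊕ K) = M1 ⊕ M2, so the key drops out. Then M2 = (M1 ⊕ M2) ⊕ M1 over the first 5 bytes.
byte 0: (6f xor d3) xor 73 = bc xor 73 = cf
byte 1: (fe xor 78) xor 65 = 86 xor 65 = e3
byte 2: (29 xor 5d) xor 72 = 74 xor 72 = 06
byte 3: (33 xor 3d) xor 76 = 0e xor 76 = 78
byte 4: (0e xor 84) xor 65 = 8a xor 65 = ef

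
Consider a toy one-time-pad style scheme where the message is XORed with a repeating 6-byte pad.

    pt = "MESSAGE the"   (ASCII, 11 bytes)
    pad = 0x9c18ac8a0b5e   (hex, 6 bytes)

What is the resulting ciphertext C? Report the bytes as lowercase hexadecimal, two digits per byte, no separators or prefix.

The 6-byte key repeats, so the effective keystream is 9c 18 ac 8a 0b 5e 9c 18 ac 8a 0b.
byte 0: 4d ^ 9c = d1
byte 1: 45 ^ 18 = 5d
byte 2: 53 ^ ac = ff
byte 3: 53 ^ 8a = d9
byte 4: 41 ^ 0b = 4a
byte 5: 47 ^ 5e = 19
byte 6: 45 ^ 9c = d9
byte 7: 20 ^ 18 = 38
byte 8: 74 ^ ac = d8
byte 9: 68 ^ 8a = e2
byte 10: 65 ^ 0b = 6e

d15dffd94a19d938d8e26e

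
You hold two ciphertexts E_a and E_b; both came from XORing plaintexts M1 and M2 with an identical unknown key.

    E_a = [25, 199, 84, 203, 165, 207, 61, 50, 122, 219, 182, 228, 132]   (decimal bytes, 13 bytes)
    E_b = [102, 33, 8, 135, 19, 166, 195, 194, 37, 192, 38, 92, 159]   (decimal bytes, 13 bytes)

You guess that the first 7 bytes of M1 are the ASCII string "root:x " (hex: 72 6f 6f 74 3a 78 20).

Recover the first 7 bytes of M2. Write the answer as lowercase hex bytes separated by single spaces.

0d 89 33 38 8c 11 de

First, E_a ⊕ E_b = (M1 ⊕ K) ⊕ (M2 ⊕ K) = M1 ⊕ M2, so the key drops out. Then M2 = (M1 ⊕ M2) ⊕ M1 over the first 7 bytes.
byte 0: (19 XOR 66) XOR 72 = 7f XOR 72 = 0d
byte 1: (c7 XOR 21) XOR 6f = e6 XOR 6f = 89
byte 2: (54 XOR 08) XOR 6f = 5c XOR 6f = 33
byte 3: (cb XOR 87) XOR 74 = 4c XOR 74 = 38
byte 4: (a5 XOR 13) XOR 3a = b6 XOR 3a = 8c
byte 5: (cf XOR a6) XOR 78 = 69 XOR 78 = 11
byte 6: (3d XOR c3) XOR 20 = fe XOR 20 = de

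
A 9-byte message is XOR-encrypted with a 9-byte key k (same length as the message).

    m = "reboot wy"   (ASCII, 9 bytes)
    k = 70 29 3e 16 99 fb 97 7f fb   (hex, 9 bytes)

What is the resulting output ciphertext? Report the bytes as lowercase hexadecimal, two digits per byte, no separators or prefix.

024c5c79f68fb70882

XOR is its own inverse, so applying the key byte-wise gives the result directly.
01110010 xor 01110000 = 00000010
01100101 xor 00101001 = 01001100
01100010 xor 00111110 = 01011100
01101111 xor 00010110 = 01111001
01101111 xor 10011001 = 11110110
01110100 xor 11111011 = 10001111
00100000 xor 10010111 = 10110111
01110111 xor 01111111 = 00001000
01111001 xor 11111011 = 10000010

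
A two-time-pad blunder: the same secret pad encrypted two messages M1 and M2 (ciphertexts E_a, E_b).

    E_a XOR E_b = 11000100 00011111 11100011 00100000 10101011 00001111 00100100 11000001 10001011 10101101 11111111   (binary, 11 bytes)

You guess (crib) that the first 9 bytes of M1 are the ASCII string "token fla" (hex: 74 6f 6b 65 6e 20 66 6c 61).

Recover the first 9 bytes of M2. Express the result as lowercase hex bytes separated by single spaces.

Since E_a ⊕ E_b = M1 ⊕ M2, XORing with the guessed M1 bytes yields the corresponding M2 bytes: M2 = (E_a ⊕ E_b) ⊕ M1.
c4 ^ 74 = b0
1f ^ 6f = 70
e3 ^ 6b = 88
20 ^ 65 = 45
ab ^ 6e = c5
0f ^ 20 = 2f
24 ^ 66 = 42
c1 ^ 6c = ad
8b ^ 61 = ea

b0 70 88 45 c5 2f 42 ad ea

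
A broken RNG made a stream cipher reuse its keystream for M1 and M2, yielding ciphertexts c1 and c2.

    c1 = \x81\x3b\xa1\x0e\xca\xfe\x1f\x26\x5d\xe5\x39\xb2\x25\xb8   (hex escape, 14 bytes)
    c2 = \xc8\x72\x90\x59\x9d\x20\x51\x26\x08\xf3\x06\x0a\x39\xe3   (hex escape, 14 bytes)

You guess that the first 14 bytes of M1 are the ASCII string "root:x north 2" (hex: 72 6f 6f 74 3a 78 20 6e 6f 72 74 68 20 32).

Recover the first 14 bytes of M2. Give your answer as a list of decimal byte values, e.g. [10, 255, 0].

First, c1 ⊕ c2 = (M1 ⊕ K) ⊕ (M2 ⊕ K) = M1 ⊕ M2, so the key drops out. Then M2 = (M1 ⊕ M2) ⊕ M1 over the first 14 bytes.
byte 0: (81 ⊕ c8) ⊕ 72 = 49 ⊕ 72 = 3b
byte 1: (3b ⊕ 72) ⊕ 6f = 49 ⊕ 6f = 26
byte 2: (a1 ⊕ 90) ⊕ 6f = 31 ⊕ 6f = 5e
byte 3: (0e ⊕ 59) ⊕ 74 = 57 ⊕ 74 = 23
byte 4: (ca ⊕ 9d) ⊕ 3a = 57 ⊕ 3a = 6d
byte 5: (fe ⊕ 20) ⊕ 78 = de ⊕ 78 = a6
byte 6: (1f ⊕ 51) ⊕ 20 = 4e ⊕ 20 = 6e
byte 7: (26 ⊕ 26) ⊕ 6e = 00 ⊕ 6e = 6e
byte 8: (5d ⊕ 08) ⊕ 6f = 55 ⊕ 6f = 3a
byte 9: (e5 ⊕ f3) ⊕ 72 = 16 ⊕ 72 = 64
byte 10: (39 ⊕ 06) ⊕ 74 = 3f ⊕ 74 = 4b
byte 11: (b2 ⊕ 0a) ⊕ 68 = b8 ⊕ 68 = d0
byte 12: (25 ⊕ 39) ⊕ 20 = 1c ⊕ 20 = 3c
byte 13: (b8 ⊕ e3) ⊕ 32 = 5b ⊕ 32 = 69

[59, 38, 94, 35, 109, 166, 110, 110, 58, 100, 75, 208, 60, 105]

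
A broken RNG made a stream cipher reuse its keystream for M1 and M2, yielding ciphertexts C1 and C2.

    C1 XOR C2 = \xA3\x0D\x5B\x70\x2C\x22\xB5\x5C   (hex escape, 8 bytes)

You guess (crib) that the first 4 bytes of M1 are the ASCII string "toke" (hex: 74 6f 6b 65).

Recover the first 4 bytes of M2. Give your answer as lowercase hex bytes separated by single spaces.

Since C1 ⊕ C2 = M1 ⊕ M2, XORing with the guessed M1 bytes yields the corresponding M2 bytes: M2 = (C1 ⊕ C2) ⊕ M1.
byte 0: a3 xor 74 = d7
byte 1: 0d xor 6f = 62
byte 2: 5b xor 6b = 30
byte 3: 70 xor 65 = 15

d7 62 30 15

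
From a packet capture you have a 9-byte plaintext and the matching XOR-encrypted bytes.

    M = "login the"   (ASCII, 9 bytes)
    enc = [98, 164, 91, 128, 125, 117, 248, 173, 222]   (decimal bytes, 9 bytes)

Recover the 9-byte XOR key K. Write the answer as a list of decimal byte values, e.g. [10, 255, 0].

[14, 203, 60, 233, 19, 85, 140, 197, 187]

Since enc = M ⊕ K, XORing both sides with M gives K = M ⊕ enc.
6c xor 62 = 0e
6f xor a4 = cb
67 xor 5b = 3c
69 xor 80 = e9
6e xor 7d = 13
20 xor 75 = 55
74 xor f8 = 8c
68 xor ad = c5
65 xor de = bb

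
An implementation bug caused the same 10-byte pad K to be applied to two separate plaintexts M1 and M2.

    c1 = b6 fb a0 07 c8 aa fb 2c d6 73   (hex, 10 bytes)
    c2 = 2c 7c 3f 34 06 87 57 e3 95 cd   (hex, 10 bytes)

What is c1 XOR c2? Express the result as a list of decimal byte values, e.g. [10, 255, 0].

[154, 135, 159, 51, 206, 45, 172, 207, 67, 190]

c1 ⊕ c2 = (M1 ⊕ K) ⊕ (M2 ⊕ K) = M1 ⊕ M2 — the shared key cancels under XOR.
182 XOR  44 = 154
251 XOR 124 = 135
160 XOR  63 = 159
  7 XOR  52 =  51
200 XOR   6 = 206
170 XOR 135 =  45
251 XOR  87 = 172
 44 XOR 227 = 207
214 XOR 149 =  67
115 XOR 205 = 190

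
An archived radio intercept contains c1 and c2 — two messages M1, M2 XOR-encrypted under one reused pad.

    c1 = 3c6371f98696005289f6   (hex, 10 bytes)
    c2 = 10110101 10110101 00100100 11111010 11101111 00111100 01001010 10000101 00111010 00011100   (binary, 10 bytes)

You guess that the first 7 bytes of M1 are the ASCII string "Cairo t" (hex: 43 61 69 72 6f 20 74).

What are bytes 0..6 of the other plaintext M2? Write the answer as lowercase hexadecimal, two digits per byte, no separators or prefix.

First, c1 ⊕ c2 = (M1 ⊕ K) ⊕ (M2 ⊕ K) = M1 ⊕ M2, so the key drops out. Then M2 = (M1 ⊕ M2) ⊕ M1 over the first 7 bytes.
byte 0: (3c ^ b5) ^ 43 = 89 ^ 43 = ca
byte 1: (63 ^ b5) ^ 61 = d6 ^ 61 = b7
byte 2: (71 ^ 24) ^ 69 = 55 ^ 69 = 3c
byte 3: (f9 ^ fa) ^ 72 = 03 ^ 72 = 71
byte 4: (86 ^ ef) ^ 6f = 69 ^ 6f = 06
byte 5: (96 ^ 3c) ^ 20 = aa ^ 20 = 8a
byte 6: (00 ^ 4a) ^ 74 = 4a ^ 74 = 3e

cab73c71068a3e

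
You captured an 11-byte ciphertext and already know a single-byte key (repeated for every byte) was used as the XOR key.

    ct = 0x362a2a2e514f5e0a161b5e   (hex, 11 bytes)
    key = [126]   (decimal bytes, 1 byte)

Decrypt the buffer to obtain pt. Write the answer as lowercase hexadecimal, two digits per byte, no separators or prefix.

The 1-byte key repeats, so the effective keystream is 7e 7e 7e 7e 7e 7e 7e 7e 7e 7e 7e.
byte 0:  54 ^ 126 =  72
byte 1:  42 ^ 126 =  84
byte 2:  42 ^ 126 =  84
byte 3:  46 ^ 126 =  80
byte 4:  81 ^ 126 =  47
byte 5:  79 ^ 126 =  49
byte 6:  94 ^ 126 =  32
byte 7:  10 ^ 126 = 116
byte 8:  22 ^ 126 = 104
byte 9:  27 ^ 126 = 101
byte 10:  94 ^ 126 =  32

485454502f312074686520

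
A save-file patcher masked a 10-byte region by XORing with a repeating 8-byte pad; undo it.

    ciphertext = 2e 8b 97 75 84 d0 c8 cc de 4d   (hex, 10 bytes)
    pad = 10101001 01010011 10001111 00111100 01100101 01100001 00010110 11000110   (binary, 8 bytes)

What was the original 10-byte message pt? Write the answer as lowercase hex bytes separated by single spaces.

The 8-byte key repeats, so the effective keystream is a9 53 8f 3c 65 61 16 c6 a9 53.
byte 0: 2e ⊕ a9 = 87
byte 1: 8b ⊕ 53 = d8
byte 2: 97 ⊕ 8f = 18
byte 3: 75 ⊕ 3c = 49
byte 4: 84 ⊕ 65 = e1
byte 5: d0 ⊕ 61 = b1
byte 6: c8 ⊕ 16 = de
byte 7: cc ⊕ c6 = 0a
byte 8: de ⊕ a9 = 77
byte 9: 4d ⊕ 53 = 1e

87 d8 18 49 e1 b1 de 0a 77 1e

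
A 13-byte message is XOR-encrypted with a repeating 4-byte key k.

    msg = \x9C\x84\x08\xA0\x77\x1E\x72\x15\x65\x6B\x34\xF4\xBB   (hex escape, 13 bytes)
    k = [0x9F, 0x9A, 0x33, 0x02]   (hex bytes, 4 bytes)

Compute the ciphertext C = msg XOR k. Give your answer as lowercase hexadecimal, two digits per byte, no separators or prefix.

The 4-byte key repeats, so the effective keystream is 9f 9a 33 02 9f 9a 33 02 9f 9a 33 02 9f.
byte 0: 10011100 XOR 10011111 = 00000011
byte 1: 10000100 XOR 10011010 = 00011110
byte 2: 00001000 XOR 00110011 = 00111011
byte 3: 10100000 XOR 00000010 = 10100010
byte 4: 01110111 XOR 10011111 = 11101000
byte 5: 00011110 XOR 10011010 = 10000100
byte 6: 01110010 XOR 00110011 = 01000001
byte 7: 00010101 XOR 00000010 = 00010111
byte 8: 01100101 XOR 10011111 = 11111010
byte 9: 01101011 XOR 10011010 = 11110001
byte 10: 00110100 XOR 00110011 = 00000111
byte 11: 11110100 XOR 00000010 = 11110110
byte 12: 10111011 XOR 10011111 = 00100100

031e3ba2e8844117faf107f624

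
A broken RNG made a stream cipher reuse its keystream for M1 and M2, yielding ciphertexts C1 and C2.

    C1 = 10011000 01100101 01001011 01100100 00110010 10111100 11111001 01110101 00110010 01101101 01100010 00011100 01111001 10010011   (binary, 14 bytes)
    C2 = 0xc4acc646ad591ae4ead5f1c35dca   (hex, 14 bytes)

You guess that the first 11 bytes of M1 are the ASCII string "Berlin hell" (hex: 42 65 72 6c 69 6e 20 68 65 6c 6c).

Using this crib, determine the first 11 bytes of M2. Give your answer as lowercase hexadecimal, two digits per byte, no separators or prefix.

First, C1 ⊕ C2 = (M1 ⊕ K) ⊕ (M2 ⊕ K) = M1 ⊕ M2, so the key drops out. Then M2 = (M1 ⊕ M2) ⊕ M1 over the first 11 bytes.
byte 0: (98 ⊕ c4) ⊕ 42 = 5c ⊕ 42 = 1e
byte 1: (65 ⊕ ac) ⊕ 65 = c9 ⊕ 65 = ac
byte 2: (4b ⊕ c6) ⊕ 72 = 8d ⊕ 72 = ff
byte 3: (64 ⊕ 46) ⊕ 6c = 22 ⊕ 6c = 4e
byte 4: (32 ⊕ ad) ⊕ 69 = 9f ⊕ 69 = f6
byte 5: (bc ⊕ 59) ⊕ 6e = e5 ⊕ 6e = 8b
byte 6: (f9 ⊕ 1a) ⊕ 20 = e3 ⊕ 20 = c3
byte 7: (75 ⊕ e4) ⊕ 68 = 91 ⊕ 68 = f9
byte 8: (32 ⊕ ea) ⊕ 65 = d8 ⊕ 65 = bd
byte 9: (6d ⊕ d5) ⊕ 6c = b8 ⊕ 6c = d4
byte 10: (62 ⊕ f1) ⊕ 6c = 93 ⊕ 6c = ff

1eacff4ef68bc3f9bdd4ff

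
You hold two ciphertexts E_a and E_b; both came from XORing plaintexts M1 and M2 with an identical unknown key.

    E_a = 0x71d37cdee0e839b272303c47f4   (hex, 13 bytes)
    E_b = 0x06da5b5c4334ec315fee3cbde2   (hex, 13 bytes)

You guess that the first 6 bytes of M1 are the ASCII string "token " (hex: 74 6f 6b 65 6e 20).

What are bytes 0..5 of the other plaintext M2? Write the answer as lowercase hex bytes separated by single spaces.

03 66 4c e7 cd fc

First, E_a ⊕ E_b = (M1 ⊕ K) ⊕ (M2 ⊕ K) = M1 ⊕ M2, so the key drops out. Then M2 = (M1 ⊕ M2) ⊕ M1 over the first 6 bytes.
byte 0: (71 XOR 06) XOR 74 = 77 XOR 74 = 03
byte 1: (d3 XOR da) XOR 6f = 09 XOR 6f = 66
byte 2: (7c XOR 5b) XOR 6b = 27 XOR 6b = 4c
byte 3: (de XOR 5c) XOR 65 = 82 XOR 65 = e7
byte 4: (e0 XOR 43) XOR 6e = a3 XOR 6e = cd
byte 5: (e8 XOR 34) XOR 20 = dc XOR 20 = fc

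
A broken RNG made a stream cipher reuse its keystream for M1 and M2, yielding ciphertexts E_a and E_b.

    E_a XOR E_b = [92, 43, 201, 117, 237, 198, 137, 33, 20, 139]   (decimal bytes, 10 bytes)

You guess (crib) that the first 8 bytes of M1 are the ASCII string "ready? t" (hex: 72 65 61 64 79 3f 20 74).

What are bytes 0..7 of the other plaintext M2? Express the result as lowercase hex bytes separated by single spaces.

2e 4e a8 11 94 f9 a9 55

Since E_a ⊕ E_b = M1 ⊕ M2, XORing with the guessed M1 bytes yields the corresponding M2 bytes: M2 = (E_a ⊕ E_b) ⊕ M1.
byte 0:  92 XOR 114 =  46
byte 1:  43 XOR 101 =  78
byte 2: 201 XOR  97 = 168
byte 3: 117 XOR 100 =  17
byte 4: 237 XOR 121 = 148
byte 5: 198 XOR  63 = 249
byte 6: 137 XOR  32 = 169
byte 7:  33 XOR 116 =  85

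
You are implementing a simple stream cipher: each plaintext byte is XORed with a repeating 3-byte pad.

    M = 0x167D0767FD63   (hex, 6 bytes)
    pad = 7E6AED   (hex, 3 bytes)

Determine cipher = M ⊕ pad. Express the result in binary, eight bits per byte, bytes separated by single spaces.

01101000 00010111 11101010 00011001 10010111 10001110

The 3-byte key repeats, so the effective keystream is 7e 6a ed 7e 6a ed.
byte 0: 00010110 ^ 01111110 = 01101000
byte 1: 01111101 ^ 01101010 = 00010111
byte 2: 00000111 ^ 11101101 = 11101010
byte 3: 01100111 ^ 01111110 = 00011001
byte 4: 11111101 ^ 01101010 = 10010111
byte 5: 01100011 ^ 11101101 = 10001110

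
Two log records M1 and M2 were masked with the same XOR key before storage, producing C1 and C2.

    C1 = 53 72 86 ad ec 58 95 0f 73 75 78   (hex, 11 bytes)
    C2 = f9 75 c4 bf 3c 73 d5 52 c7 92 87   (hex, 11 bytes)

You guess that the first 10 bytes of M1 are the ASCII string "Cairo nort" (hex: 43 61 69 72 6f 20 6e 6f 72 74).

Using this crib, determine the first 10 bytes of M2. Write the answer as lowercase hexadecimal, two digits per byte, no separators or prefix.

First, C1 ⊕ C2 = (M1 ⊕ K) ⊕ (M2 ⊕ K) = M1 ⊕ M2, so the key drops out. Then M2 = (M1 ⊕ M2) ⊕ M1 over the first 10 bytes.
byte 0: (53 xor f9) xor 43 = aa xor 43 = e9
byte 1: (72 xor 75) xor 61 = 07 xor 61 = 66
byte 2: (86 xor c4) xor 69 = 42 xor 69 = 2b
byte 3: (ad xor bf) xor 72 = 12 xor 72 = 60
byte 4: (ec xor 3c) xor 6f = d0 xor 6f = bf
byte 5: (58 xor 73) xor 20 = 2b xor 20 = 0b
byte 6: (95 xor d5) xor 6e = 40 xor 6e = 2e
byte 7: (0f xor 52) xor 6f = 5d xor 6f = 32
byte 8: (73 xor c7) xor 72 = b4 xor 72 = c6
byte 9: (75 xor 92) xor 74 = e7 xor 74 = 93

e9662b60bf0b2e32c693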